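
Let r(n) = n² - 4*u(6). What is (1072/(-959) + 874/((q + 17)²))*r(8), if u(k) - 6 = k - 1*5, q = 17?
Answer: -3609594/277151 ≈ -13.024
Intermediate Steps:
u(k) = 1 + k (u(k) = 6 + (k - 1*5) = 6 + (k - 5) = 6 + (-5 + k) = 1 + k)
r(n) = -28 + n² (r(n) = n² - 4*(1 + 6) = n² - 4*7 = n² - 28 = -28 + n²)
(1072/(-959) + 874/((q + 17)²))*r(8) = (1072/(-959) + 874/((17 + 17)²))*(-28 + 8²) = (1072*(-1/959) + 874/(34²))*(-28 + 64) = (-1072/959 + 874/1156)*36 = (-1072/959 + 874*(1/1156))*36 = (-1072/959 + 437/578)*36 = -200533/554302*36 = -3609594/277151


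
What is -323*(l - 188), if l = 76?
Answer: 36176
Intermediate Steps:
-323*(l - 188) = -323*(76 - 188) = -323*(-112) = 36176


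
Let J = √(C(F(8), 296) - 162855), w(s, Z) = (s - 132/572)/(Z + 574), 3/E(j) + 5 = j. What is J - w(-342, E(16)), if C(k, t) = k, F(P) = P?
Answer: 48939/82121 + I*√162847 ≈ 0.59594 + 403.54*I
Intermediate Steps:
E(j) = 3/(-5 + j)
w(s, Z) = (-3/13 + s)/(574 + Z) (w(s, Z) = (s - 132*1/572)/(574 + Z) = (s - 3/13)/(574 + Z) = (-3/13 + s)/(574 + Z))
J = I*√162847 (J = √(8 - 162855) = √(-162847) = I*√162847 ≈ 403.54*I)
J - w(-342, E(16)) = I*√162847 - (-3/13 - 342)/(574 + 3/(-5 + 16)) = I*√162847 - (-4449)/((574 + 3/11)*13) = I*√162847 - (-4449)/(6317/11*13) = I*√162847 - 11*(-4449)/(6317*13) = I*√162847 - 1*(-48939/82121) = I*√162847 + 48939/82121 = 48939/82121 + I*√162847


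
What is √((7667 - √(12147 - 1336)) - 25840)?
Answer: √(-18173 - √10811) ≈ 135.19*I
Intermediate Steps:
√((7667 - √(12147 - 1336)) - 25840) = √((7667 - √10811) - 25840) = √(-18173 - √10811)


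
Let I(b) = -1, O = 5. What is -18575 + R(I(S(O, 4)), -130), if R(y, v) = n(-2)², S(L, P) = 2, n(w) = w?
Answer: -18571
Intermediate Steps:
R(y, v) = 4 (R(y, v) = (-2)² = 4)
-18575 + R(I(S(O, 4)), -130) = -18575 + 4 = -18571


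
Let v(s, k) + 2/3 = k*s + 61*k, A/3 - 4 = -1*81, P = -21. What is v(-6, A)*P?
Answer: 266819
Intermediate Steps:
A = -231 (A = 12 + 3*(-1*81) = 12 + 3*(-81) = 12 - 243 = -231)
v(s, k) = -⅔ + 61*k + k*s (v(s, k) = -⅔ + (k*s + 61*k) = -⅔ + (61*k + k*s) = -⅔ + 61*k + k*s)
v(-6, A)*P = (-⅔ + 61*(-231) - 231*(-6))*(-21) = (-⅔ - 14091 + 1386)*(-21) = -38117/3*(-21) = 266819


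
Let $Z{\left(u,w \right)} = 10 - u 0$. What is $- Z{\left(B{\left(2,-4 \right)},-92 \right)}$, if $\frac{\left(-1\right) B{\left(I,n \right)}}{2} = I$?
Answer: $-10$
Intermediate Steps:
$B{\left(I,n \right)} = - 2 I$
$Z{\left(u,w \right)} = 10$ ($Z{\left(u,w \right)} = 10 - 0 = 10 + 0 = 10$)
$- Z{\left(B{\left(2,-4 \right)},-92 \right)} = \left(-1\right) 10 = -10$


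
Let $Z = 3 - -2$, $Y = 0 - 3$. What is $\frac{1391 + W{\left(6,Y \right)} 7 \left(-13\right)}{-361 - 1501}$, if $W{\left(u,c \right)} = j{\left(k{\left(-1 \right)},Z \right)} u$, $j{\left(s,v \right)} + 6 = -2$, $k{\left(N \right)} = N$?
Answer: $- \frac{5759}{1862} \approx -3.0929$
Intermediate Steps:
$Y = -3$
$Z = 5$ ($Z = 3 + 2 = 5$)
$j{\left(s,v \right)} = -8$ ($j{\left(s,v \right)} = -6 - 2 = -8$)
$W{\left(u,c \right)} = - 8 u$
$\frac{1391 + W{\left(6,Y \right)} 7 \left(-13\right)}{-361 - 1501} = \frac{1391 + \left(-8\right) 6 \cdot 7 \left(-13\right)}{-361 - 1501} = \frac{1391 + \left(-48\right) 7 \left(-13\right)}{-1862} = \left(1391 - -4368\right) \left(- \frac{1}{1862}\right) = \left(1391 + 4368\right) \left(- \frac{1}{1862}\right) = 5759 \left(- \frac{1}{1862}\right) = - \frac{5759}{1862}$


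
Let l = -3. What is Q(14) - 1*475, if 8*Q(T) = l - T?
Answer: -3817/8 ≈ -477.13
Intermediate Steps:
Q(T) = -3/8 - T/8 (Q(T) = (-3 - T)/8 = -3/8 - T/8)
Q(14) - 1*475 = (-3/8 - ⅛*14) - 1*475 = (-3/8 - 7/4) - 475 = -17/8 - 475 = -3817/8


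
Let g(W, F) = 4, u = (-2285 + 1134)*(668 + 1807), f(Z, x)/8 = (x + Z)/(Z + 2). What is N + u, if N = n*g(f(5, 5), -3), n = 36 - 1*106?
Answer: -2849005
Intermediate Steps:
f(Z, x) = 8*(Z + x)/(2 + Z) (f(Z, x) = 8*((x + Z)/(Z + 2)) = 8*((Z + x)/(2 + Z)) = 8*(Z + x)/(2 + Z))
u = -2848725 (u = -1151*2475 = -2848725)
n = -70 (n = 36 - 106 = -70)
N = -280 (N = -70*4 = -280)
N + u = -280 - 2848725 = -2849005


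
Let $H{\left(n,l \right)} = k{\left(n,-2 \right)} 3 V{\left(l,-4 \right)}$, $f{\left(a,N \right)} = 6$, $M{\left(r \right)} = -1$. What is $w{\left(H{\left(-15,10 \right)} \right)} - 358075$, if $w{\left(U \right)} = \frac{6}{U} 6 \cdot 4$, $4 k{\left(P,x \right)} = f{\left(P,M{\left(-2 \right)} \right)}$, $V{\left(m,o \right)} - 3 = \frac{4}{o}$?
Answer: $-358059$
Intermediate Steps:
$V{\left(m,o \right)} = 3 + \frac{4}{o}$
$k{\left(P,x \right)} = \frac{3}{2}$ ($k{\left(P,x \right)} = \frac{1}{4} \cdot 6 = \frac{3}{2}$)
$H{\left(n,l \right)} = 9$ ($H{\left(n,l \right)} = \frac{3}{2} \cdot 3 \left(3 + \frac{4}{-4}\right) = \frac{9 \left(3 + 4 \left(- \frac{1}{4}\right)\right)}{2} = \frac{9 \left(3 - 1\right)}{2} = \frac{9}{2} \cdot 2 = 9$)
$w{\left(U \right)} = \frac{144}{U}$ ($w{\left(U \right)} = \frac{36}{U} 4 = \frac{144}{U}$)
$w{\left(H{\left(-15,10 \right)} \right)} - 358075 = \frac{144}{9} - 358075 = 144 \cdot \frac{1}{9} - 358075 = 16 - 358075 = -358059$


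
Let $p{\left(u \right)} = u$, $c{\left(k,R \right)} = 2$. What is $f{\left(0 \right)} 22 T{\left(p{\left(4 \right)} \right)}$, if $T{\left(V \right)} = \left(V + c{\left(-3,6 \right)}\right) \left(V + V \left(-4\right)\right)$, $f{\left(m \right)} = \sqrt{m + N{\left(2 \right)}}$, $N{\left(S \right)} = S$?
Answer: $- 1584 \sqrt{2} \approx -2240.1$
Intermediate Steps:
$f{\left(m \right)} = \sqrt{2 + m}$ ($f{\left(m \right)} = \sqrt{m + 2} = \sqrt{2 + m}$)
$T{\left(V \right)} = - 3 V \left(2 + V\right)$ ($T{\left(V \right)} = \left(V + 2\right) \left(V + V \left(-4\right)\right) = \left(2 + V\right) \left(V - 4 V\right) = \left(2 + V\right) \left(- 3 V\right) = - 3 V \left(2 + V\right)$)
$f{\left(0 \right)} 22 T{\left(p{\left(4 \right)} \right)} = \sqrt{2 + 0} \cdot 22 \left(\left(-3\right) 4 \left(2 + 4\right)\right) = \sqrt{2} \cdot 22 \left(\left(-3\right) 4 \cdot 6\right) = 22 \sqrt{2} \left(-72\right) = - 1584 \sqrt{2}$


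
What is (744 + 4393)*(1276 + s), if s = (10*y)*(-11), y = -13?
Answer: 13900722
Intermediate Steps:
s = 1430 (s = (10*(-13))*(-11) = -130*(-11) = 1430)
(744 + 4393)*(1276 + s) = (744 + 4393)*(1276 + 1430) = 5137*2706 = 13900722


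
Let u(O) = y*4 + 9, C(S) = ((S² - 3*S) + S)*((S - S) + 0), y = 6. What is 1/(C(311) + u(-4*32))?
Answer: 1/33 ≈ 0.030303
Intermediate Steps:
C(S) = 0 (C(S) = (S² - 2*S)*(0 + 0) = (S² - 2*S)*0 = 0)
u(O) = 33 (u(O) = 6*4 + 9 = 24 + 9 = 33)
1/(C(311) + u(-4*32)) = 1/(0 + 33) = 1/33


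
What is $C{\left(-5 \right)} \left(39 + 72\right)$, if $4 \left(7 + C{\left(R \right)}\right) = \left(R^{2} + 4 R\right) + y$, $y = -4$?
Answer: $- \frac{2997}{4} \approx -749.25$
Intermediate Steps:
$C{\left(R \right)} = -8 + R + \frac{R^{2}}{4}$ ($C{\left(R \right)} = -7 + \frac{\left(R^{2} + 4 R\right) - 4}{4} = -7 + \frac{-4 + R^{2} + 4 R}{4} = -7 + \left(-1 + R + \frac{R^{2}}{4}\right) = -8 + R + \frac{R^{2}}{4}$)
$C{\left(-5 \right)} \left(39 + 72\right) = \left(-8 - 5 + \frac{\left(-5\right)^{2}}{4}\right) \left(39 + 72\right) = \left(-8 - 5 + \frac{1}{4} \cdot 25\right) 111 = \left(-8 - 5 + \frac{25}{4}\right) 111 = \left(- \frac{27}{4}\right) 111 = - \frac{2997}{4}$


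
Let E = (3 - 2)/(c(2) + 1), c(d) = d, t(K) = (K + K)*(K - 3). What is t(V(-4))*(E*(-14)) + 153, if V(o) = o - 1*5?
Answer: -855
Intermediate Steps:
V(o) = -5 + o (V(o) = o - 5 = -5 + o)
t(K) = 2*K*(-3 + K) (t(K) = (2*K)*(-3 + K) = 2*K*(-3 + K))
E = 1/3 (E = (3 - 2)/(2 + 1) = 1/3 ≈ 0.33333)
t(V(-4))*(E*(-14)) + 153 = (2*(-5 - 4)*(-3 + (-5 - 4)))*((1/3)*(-14)) + 153 = (2*(-9)*(-3 - 9))*(-14/3) + 153 = (2*(-9)*(-12))*(-14/3) + 153 = 216*(-14/3) + 153 = -1008 + 153 = -855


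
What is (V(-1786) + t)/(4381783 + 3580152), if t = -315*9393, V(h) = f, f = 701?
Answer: -2958094/7961935 ≈ -0.37153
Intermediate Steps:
V(h) = 701
t = -2958795
(V(-1786) + t)/(4381783 + 3580152) = (701 - 2958795)/(4381783 + 3580152) = -2958094/7961935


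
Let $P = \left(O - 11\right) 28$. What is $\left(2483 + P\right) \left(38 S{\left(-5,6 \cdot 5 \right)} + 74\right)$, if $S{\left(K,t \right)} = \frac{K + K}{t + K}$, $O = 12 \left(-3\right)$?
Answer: $\frac{343098}{5} \approx 68620.0$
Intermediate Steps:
$O = -36$
$S{\left(K,t \right)} = \frac{2 K}{K + t}$
$P = -1316$ ($P = \left(-36 - 11\right) 28 = \left(-47\right) 28 = -1316$)
$\left(2483 + P\right) \left(38 S{\left(-5,6 \cdot 5 \right)} + 74\right) = \left(2483 - 1316\right) \left(38 \cdot 2 \left(-5\right) \frac{1}{-5 + 6 \cdot 5} + 74\right) = 1167 \left(38 \cdot 2 \left(-5\right) \frac{1}{-5 + 30} + 74\right) = 1167 \left(38 \cdot 2 \left(-5\right) \frac{1}{25} + 74\right) = 1167 \left(38 \left(- \frac{2}{5}\right) + 74\right) = 1167 \left(- \frac{76}{5} + 74\right) = 1167 \cdot \frac{294}{5} = \frac{343098}{5}$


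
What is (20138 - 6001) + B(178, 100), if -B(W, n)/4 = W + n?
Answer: 13025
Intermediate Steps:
B(W, n) = -4*W - 4*n (B(W, n) = -4*(W + n) = -4*W - 4*n)
(20138 - 6001) + B(178, 100) = (20138 - 6001) + (-4*178 - 4*100) = 14137 + (-712 - 400) = 14137 - 1112 = 13025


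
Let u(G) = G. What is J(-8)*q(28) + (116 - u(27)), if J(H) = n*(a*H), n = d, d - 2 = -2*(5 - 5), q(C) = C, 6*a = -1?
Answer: 491/3 ≈ 163.67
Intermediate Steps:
a = -⅙ (a = (⅙)*(-1) = -⅙ ≈ -0.16667)
d = 2 (d = 2 - 2*(5 - 5) = 2 - 2*0 = 2 + 0 = 2)
n = 2
J(H) = -H/3 (J(H) = 2*(-H/6) = -H/3)
J(-8)*q(28) + (116 - u(27)) = -⅓*(-8)*28 + (116 - 1*27) = (8/3)*28 + (116 - 27) = 224/3 + 89 = 491/3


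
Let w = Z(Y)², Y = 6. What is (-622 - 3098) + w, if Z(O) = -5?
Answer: -3695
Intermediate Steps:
w = 25 (w = (-5)² = 25)
(-622 - 3098) + w = (-622 - 3098) + 25 = -3720 + 25 = -3695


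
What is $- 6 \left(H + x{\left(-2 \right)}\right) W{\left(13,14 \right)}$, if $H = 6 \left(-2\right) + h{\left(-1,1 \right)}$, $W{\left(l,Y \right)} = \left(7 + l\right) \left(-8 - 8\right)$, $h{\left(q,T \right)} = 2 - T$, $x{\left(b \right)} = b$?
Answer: $-24960$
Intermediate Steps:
$W{\left(l,Y \right)} = -112 - 16 l$ ($W{\left(l,Y \right)} = \left(7 + l\right) \left(-16\right) = -112 - 16 l$)
$H = -11$ ($H = 6 \left(-2\right) + \left(2 - 1\right) = -12 + \left(2 - 1\right) = -12 + 1 = -11$)
$- 6 \left(H + x{\left(-2 \right)}\right) W{\left(13,14 \right)} = - 6 \left(-11 - 2\right) \left(-112 - 208\right) = \left(-6\right) \left(-13\right) \left(-112 - 208\right) = 78 \left(-320\right) = -24960$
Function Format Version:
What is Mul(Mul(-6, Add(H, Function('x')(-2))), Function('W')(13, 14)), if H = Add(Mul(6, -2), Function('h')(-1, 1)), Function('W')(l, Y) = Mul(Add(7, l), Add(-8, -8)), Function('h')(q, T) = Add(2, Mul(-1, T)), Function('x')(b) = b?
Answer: -24960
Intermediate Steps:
Function('W')(l, Y) = Add(-112, Mul(-16, l)) (Function('W')(l, Y) = Mul(Add(7, l), -16) = Add(-112, Mul(-16, l)))
H = -11 (H = Add(Mul(6, -2), Add(2, Mul(-1, 1))) = Add(-12, Add(2, -1)) = Add(-12, 1) = -11)
Mul(Mul(-6, Add(H, Function('x')(-2))), Function('W')(13, 14)) = Mul(Mul(-6, Add(-11, -2)), Add(-112, Mul(-16, 13))) = Mul(Mul(-6, -13), Add(-112, -208)) = Mul(78, -320) = -24960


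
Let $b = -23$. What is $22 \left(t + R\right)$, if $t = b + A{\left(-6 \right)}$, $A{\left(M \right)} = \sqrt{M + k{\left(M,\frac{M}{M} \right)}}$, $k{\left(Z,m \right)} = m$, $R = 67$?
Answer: $968 + 22 i \sqrt{5} \approx 968.0 + 49.193 i$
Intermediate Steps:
$A{\left(M \right)} = \sqrt{1 + M}$ ($A{\left(M \right)} = \sqrt{M + \frac{M}{M}} = \sqrt{M + 1} = \sqrt{1 + M}$)
$t = -23 + i \sqrt{5}$ ($t = -23 + \sqrt{1 - 6} = -23 + \sqrt{-5} = -23 + i \sqrt{5} \approx -23.0 + 2.2361 i$)
$22 \left(t + R\right) = 22 \left(\left(-23 + i \sqrt{5}\right) + 67\right) = 22 \left(44 + i \sqrt{5}\right) = 968 + 22 i \sqrt{5}$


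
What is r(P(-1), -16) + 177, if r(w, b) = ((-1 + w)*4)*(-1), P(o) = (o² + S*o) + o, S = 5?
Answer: 201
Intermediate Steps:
P(o) = o² + 6*o (P(o) = (o² + 5*o) + o = o² + 6*o)
r(w, b) = 4 - 4*w (r(w, b) = (-4 + 4*w)*(-1) = 4 - 4*w)
r(P(-1), -16) + 177 = (4 - (-4)*(6 - 1)) + 177 = (4 - (-4)*5) + 177 = (4 - 4*(-5)) + 177 = (4 + 20) + 177 = 24 + 177 = 201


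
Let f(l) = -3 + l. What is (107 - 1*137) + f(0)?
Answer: -33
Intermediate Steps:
(107 - 1*137) + f(0) = (107 - 1*137) + (-3 + 0) = (107 - 137) - 3 = -30 - 3 = -33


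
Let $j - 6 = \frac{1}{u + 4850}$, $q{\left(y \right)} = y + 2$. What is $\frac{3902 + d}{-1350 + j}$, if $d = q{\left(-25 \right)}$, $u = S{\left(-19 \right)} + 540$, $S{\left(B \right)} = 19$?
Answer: $- \frac{20981511}{7269695} \approx -2.8862$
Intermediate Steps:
$q{\left(y \right)} = 2 + y$
$u = 559$ ($u = 19 + 540 = 559$)
$d = -23$ ($d = 2 - 25 = -23$)
$j = \frac{32455}{5409}$ ($j = 6 + \frac{1}{559 + 4850} = 6 + \frac{1}{5409} = \frac{32455}{5409} \approx 6.0002$)
$\frac{3902 + d}{-1350 + j} = \frac{3902 - 23}{-1350 + \frac{32455}{5409}} = \frac{3879}{- \frac{7269695}{5409}} = 3879 \left(- \frac{5409}{7269695}\right) = - \frac{20981511}{7269695}$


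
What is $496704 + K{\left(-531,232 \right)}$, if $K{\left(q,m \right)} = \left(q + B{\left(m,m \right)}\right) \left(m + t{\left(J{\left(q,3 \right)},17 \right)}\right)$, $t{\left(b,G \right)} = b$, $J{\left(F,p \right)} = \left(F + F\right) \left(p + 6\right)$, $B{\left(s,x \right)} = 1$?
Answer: $5439484$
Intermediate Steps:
$J{\left(F,p \right)} = 2 F \left(6 + p\right)$
$K{\left(q,m \right)} = \left(1 + q\right) \left(m + 18 q\right)$ ($K{\left(q,m \right)} = \left(q + 1\right) \left(m + 2 q \left(6 + 3\right)\right) = \left(1 + q\right) \left(m + 2 q 9\right) = \left(1 + q\right) \left(m + 18 q\right)$)
$496704 + K{\left(-531,232 \right)} = 496704 + \left(232 + 18 \left(-531\right) + 18 \left(-531\right)^{2} + 232 \left(-531\right)\right) = 496704 + \left(232 - 9558 + 18 \cdot 281961 - 123192\right) = 496704 + \left(232 - 9558 + 5075298 - 123192\right) = 496704 + 4942780 = 5439484$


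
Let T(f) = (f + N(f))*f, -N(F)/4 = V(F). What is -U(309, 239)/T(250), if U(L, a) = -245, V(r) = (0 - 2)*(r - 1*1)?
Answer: 49/112100 ≈ 0.00043711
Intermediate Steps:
V(r) = 2 - 2*r (V(r) = -2*(r - 1) = -2*(-1 + r) = 2 - 2*r)
N(F) = -8 + 8*F (N(F) = -4*(2 - 2*F) = -8 + 8*F)
T(f) = f*(-8 + 9*f) (T(f) = (f + (-8 + 8*f))*f = (-8 + 9*f)*f = f*(-8 + 9*f))
-U(309, 239)/T(250) = -(-245)/(250*(-8 + 9*250)) = -(-245)/(250*(-8 + 2250)) = -(-245)/(250*2242) = -(-245)/560500 = -1*(-49/112100) = 49/112100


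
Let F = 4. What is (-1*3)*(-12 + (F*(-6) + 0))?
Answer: 108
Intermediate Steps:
(-1*3)*(-12 + (F*(-6) + 0)) = (-1*3)*(-12 + (4*(-6) + 0)) = -3*(-12 + (-24 + 0)) = -3*(-12 - 24) = -3*(-36) = 108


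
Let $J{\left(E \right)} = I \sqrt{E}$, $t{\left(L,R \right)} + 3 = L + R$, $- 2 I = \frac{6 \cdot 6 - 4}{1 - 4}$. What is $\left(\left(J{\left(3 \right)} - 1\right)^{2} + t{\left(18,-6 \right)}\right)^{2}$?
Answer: $\frac{84868}{9} - \frac{18304 \sqrt{3}}{9} \approx 5907.2$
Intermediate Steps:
$I = \frac{16}{3}$ ($I = - \frac{\left(6 \cdot 6 - 4\right) \frac{1}{1 - 4}}{2} = - \frac{\left(36 - 4\right) \frac{1}{-3}}{2} = - \frac{32 \left(- \frac{1}{3}\right)}{2} = \left(- \frac{1}{2}\right) \left(- \frac{32}{3}\right) = \frac{16}{3} \approx 5.3333$)
$t{\left(L,R \right)} = -3 + L + R$ ($t{\left(L,R \right)} = -3 + \left(L + R\right) = -3 + L + R$)
$J{\left(E \right)} = \frac{16 \sqrt{E}}{3}$
$\left(\left(J{\left(3 \right)} - 1\right)^{2} + t{\left(18,-6 \right)}\right)^{2} = \left(\left(\frac{16 \sqrt{3}}{3} - 1\right)^{2} - -9\right)^{2} = \left(\left(-1 + \frac{16 \sqrt{3}}{3}\right)^{2} + 9\right)^{2} = \left(9 + \left(-1 + \frac{16 \sqrt{3}}{3}\right)^{2}\right)^{2}$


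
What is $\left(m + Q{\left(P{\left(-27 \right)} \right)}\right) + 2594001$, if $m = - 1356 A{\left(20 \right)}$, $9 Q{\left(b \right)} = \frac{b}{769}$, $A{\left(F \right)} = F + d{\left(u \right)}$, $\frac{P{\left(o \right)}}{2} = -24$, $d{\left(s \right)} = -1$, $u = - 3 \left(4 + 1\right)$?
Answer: $\frac{5924922743}{2307} \approx 2.5682 \cdot 10^{6}$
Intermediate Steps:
$u = -15$ ($u = \left(-3\right) 5 = -15$)
$P{\left(o \right)} = -48$ ($P{\left(o \right)} = 2 \left(-24\right) = -48$)
$A{\left(F \right)} = -1 + F$ ($A{\left(F \right)} = F - 1 = -1 + F$)
$Q{\left(b \right)} = \frac{b}{6921}$ ($Q{\left(b \right)} = \frac{b \frac{1}{769}}{9} = \frac{\frac{1}{769} b}{9} = \frac{b}{6921}$)
$m = -25764$ ($m = - 1356 \left(-1 + 20\right) = \left(-1356\right) 19 = -25764$)
$\left(m + Q{\left(P{\left(-27 \right)} \right)}\right) + 2594001 = \left(-25764 + \frac{1}{6921} \left(-48\right)\right) + 2594001 = \left(-25764 - \frac{16}{2307}\right) + 2594001 = - \frac{59437564}{2307} + 2594001 = \frac{5924922743}{2307}$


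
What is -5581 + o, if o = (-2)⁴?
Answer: -5565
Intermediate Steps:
o = 16
-5581 + o = -5581 + 16 = -5565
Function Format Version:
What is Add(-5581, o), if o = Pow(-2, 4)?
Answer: -5565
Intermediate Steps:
o = 16
Add(-5581, o) = Add(-5581, 16) = -5565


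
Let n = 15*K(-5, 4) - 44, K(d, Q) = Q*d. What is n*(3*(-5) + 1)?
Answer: 4816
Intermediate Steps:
n = -344 (n = 15*(4*(-5)) - 44 = 15*(-20) - 44 = -300 - 44 = -344)
n*(3*(-5) + 1) = -344*(3*(-5) + 1) = -344*(-15 + 1) = -344*(-14) = 4816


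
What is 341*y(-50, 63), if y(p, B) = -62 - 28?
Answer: -30690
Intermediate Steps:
y(p, B) = -90
341*y(-50, 63) = 341*(-90) = -30690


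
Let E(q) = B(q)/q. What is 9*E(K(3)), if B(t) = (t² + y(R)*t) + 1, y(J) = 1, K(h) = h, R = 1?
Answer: 39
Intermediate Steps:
B(t) = 1 + t + t² (B(t) = (t² + 1*t) + 1 = (t² + t) + 1 = (t + t²) + 1 = 1 + t + t²)
E(q) = (1 + q + q²)/q
9*E(K(3)) = 9*(1 + 3 + 1/3) = 9*(1 + 3 + ⅓) = 9*(13/3) = 39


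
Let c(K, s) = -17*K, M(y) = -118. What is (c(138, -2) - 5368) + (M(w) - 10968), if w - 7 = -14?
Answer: -18800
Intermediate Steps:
w = -7 (w = 7 - 14 = -7)
(c(138, -2) - 5368) + (M(w) - 10968) = (-17*138 - 5368) + (-118 - 10968) = (-2346 - 5368) - 11086 = -7714 - 11086 = -18800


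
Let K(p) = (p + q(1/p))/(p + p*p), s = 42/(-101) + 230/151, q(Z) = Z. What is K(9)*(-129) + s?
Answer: -24607633/2058885 ≈ -11.952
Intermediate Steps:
s = 16888/15251 (s = 42*(-1/101) + 230*(1/151) = -42/101 + 230/151 = 16888/15251 ≈ 1.1073)
K(p) = (p + 1/p)/(p + p²) (K(p) = (p + 1/p)/(p + p*p) = (p + 1/p)/(p + p²))
K(9)*(-129) + s = ((1 + 9²)/(9²*(1 + 9)))*(-129) + 16888/15251 = ((1/81)*(1 + 81)/10)*(-129) + 16888/15251 = ((1/81)*(⅒)*82)*(-129) + 16888/15251 = (41/405)*(-129) + 16888/15251 = -1763/135 + 16888/15251 = -24607633/2058885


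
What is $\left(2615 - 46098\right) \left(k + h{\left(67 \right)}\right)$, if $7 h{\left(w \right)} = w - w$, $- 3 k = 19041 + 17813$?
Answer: $\frac{1602522482}{3} \approx 5.3417 \cdot 10^{8}$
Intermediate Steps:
$k = - \frac{36854}{3}$ ($k = - \frac{19041 + 17813}{3} = \left(- \frac{1}{3}\right) 36854 = - \frac{36854}{3} \approx -12285.0$)
$h{\left(w \right)} = 0$ ($h{\left(w \right)} = \frac{w - w}{7} = \frac{1}{7} \cdot 0 = 0$)
$\left(2615 - 46098\right) \left(k + h{\left(67 \right)}\right) = \left(2615 - 46098\right) \left(- \frac{36854}{3} + 0\right) = \left(-43483\right) \left(- \frac{36854}{3}\right) = \frac{1602522482}{3}$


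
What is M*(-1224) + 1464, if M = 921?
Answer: -1125840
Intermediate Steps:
M*(-1224) + 1464 = 921*(-1224) + 1464 = -1127304 + 1464 = -1125840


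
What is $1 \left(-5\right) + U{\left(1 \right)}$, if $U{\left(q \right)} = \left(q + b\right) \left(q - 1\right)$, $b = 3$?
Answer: $-5$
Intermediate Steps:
$U{\left(q \right)} = \left(-1 + q\right) \left(3 + q\right)$ ($U{\left(q \right)} = \left(q + 3\right) \left(q - 1\right) = \left(3 + q\right) \left(-1 + q\right) = \left(-1 + q\right) \left(3 + q\right)$)
$1 \left(-5\right) + U{\left(1 \right)} = 1 \left(-5\right) + \left(-3 + 1^{2} + 2 \cdot 1\right) = -5 + \left(-3 + 1 + 2\right) = -5 + 0 = -5$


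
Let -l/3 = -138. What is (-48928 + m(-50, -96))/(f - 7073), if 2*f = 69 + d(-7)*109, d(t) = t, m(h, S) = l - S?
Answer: 24209/3710 ≈ 6.5253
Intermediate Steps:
l = 414 (l = -3*(-138) = 414)
m(h, S) = 414 - S
f = -347 (f = (69 - 7*109)/2 = (69 - 763)/2 = (½)*(-694) = -347)
(-48928 + m(-50, -96))/(f - 7073) = (-48928 + (414 - 1*(-96)))/(-347 - 7073) = (-48928 + (414 + 96))/(-7420) = (-48928 + 510)*(-1/7420) = -48418*(-1/7420) = 24209/3710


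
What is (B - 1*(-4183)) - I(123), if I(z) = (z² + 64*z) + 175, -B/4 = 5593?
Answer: -41365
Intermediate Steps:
B = -22372 (B = -4*5593 = -22372)
I(z) = 175 + z² + 64*z
(B - 1*(-4183)) - I(123) = (-22372 - 1*(-4183)) - (175 + 123² + 64*123) = (-22372 + 4183) - (175 + 15129 + 7872) = -18189 - 1*23176 = -18189 - 23176 = -41365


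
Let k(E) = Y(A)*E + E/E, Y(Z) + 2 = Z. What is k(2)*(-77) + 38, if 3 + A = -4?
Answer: 1347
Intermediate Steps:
A = -7 (A = -3 - 4 = -7)
Y(Z) = -2 + Z
k(E) = 1 - 9*E (k(E) = (-2 - 7)*E + E/E = -9*E + 1 = 1 - 9*E)
k(2)*(-77) + 38 = (1 - 9*2)*(-77) + 38 = (1 - 18)*(-77) + 38 = -17*(-77) + 38 = 1309 + 38 = 1347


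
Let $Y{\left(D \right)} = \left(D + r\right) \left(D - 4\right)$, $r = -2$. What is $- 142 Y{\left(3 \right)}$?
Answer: $142$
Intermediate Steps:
$Y{\left(D \right)} = \left(-4 + D\right) \left(-2 + D\right)$ ($Y{\left(D \right)} = \left(D - 2\right) \left(D - 4\right) = \left(-2 + D\right) \left(-4 + D\right) = \left(-4 + D\right) \left(-2 + D\right)$)
$- 142 Y{\left(3 \right)} = - 142 \left(8 + 3^{2} - 18\right) = - 142 \left(8 + 9 - 18\right) = \left(-142\right) \left(-1\right) = 142$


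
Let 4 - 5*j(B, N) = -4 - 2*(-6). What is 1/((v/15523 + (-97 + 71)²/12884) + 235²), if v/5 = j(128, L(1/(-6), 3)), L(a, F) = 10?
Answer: 49999583/2761229581678 ≈ 1.8108e-5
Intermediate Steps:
j(B, N) = -⅘ (j(B, N) = ⅘ - (-4 - 2*(-6))/5 = ⅘ - (-4 + 12)/5 = ⅘ - ⅕*8 = ⅘ - 8/5 = -⅘)
v = -4 (v = 5*(-⅘) = -4)
1/((v/15523 + (-97 + 71)²/12884) + 235²) = 1/((-4/15523 + (-97 + 71)²/12884) + 235²) = 1/((-4*1/15523 + (-26)²*(1/12884)) + 55225) = 1/((-4/15523 + 676*(1/12884)) + 55225) = 1/((-4/15523 + 169/3221) + 55225) = 1/(2610503/49999583 + 55225) = 1/(2761229581678/49999583) = 49999583/2761229581678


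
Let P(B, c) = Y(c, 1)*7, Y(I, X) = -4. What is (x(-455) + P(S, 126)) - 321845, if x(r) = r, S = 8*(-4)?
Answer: -322328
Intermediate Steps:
S = -32
P(B, c) = -28 (P(B, c) = -4*7 = -28)
(x(-455) + P(S, 126)) - 321845 = (-455 - 28) - 321845 = -483 - 321845 = -322328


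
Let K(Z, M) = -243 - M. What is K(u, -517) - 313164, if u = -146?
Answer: -312890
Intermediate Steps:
K(u, -517) - 313164 = (-243 - 1*(-517)) - 313164 = (-243 + 517) - 313164 = 274 - 313164 = -312890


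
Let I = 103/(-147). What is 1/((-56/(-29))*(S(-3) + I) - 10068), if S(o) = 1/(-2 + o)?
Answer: -3045/30662356 ≈ -9.9307e-5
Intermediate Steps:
I = -103/147 (I = 103*(-1/147) = -103/147 ≈ -0.70068)
1/((-56/(-29))*(S(-3) + I) - 10068) = 1/((-56/(-29))*(1/(-2 - 3) - 103/147) - 10068) = 1/((-56*(-1/29))*(1/(-5) - 103/147) - 10068) = 1/(56*(-⅕ - 103/147)/29 - 10068) = 1/((56/29)*(-662/735) - 10068) = 1/(-5296/3045 - 10068) = 1/(-30662356/3045) = -3045/30662356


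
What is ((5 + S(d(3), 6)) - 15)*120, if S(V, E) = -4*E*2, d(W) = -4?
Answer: -6960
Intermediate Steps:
S(V, E) = -8*E
((5 + S(d(3), 6)) - 15)*120 = ((5 - 8*6) - 15)*120 = ((5 - 48) - 15)*120 = (-43 - 15)*120 = -58*120 = -6960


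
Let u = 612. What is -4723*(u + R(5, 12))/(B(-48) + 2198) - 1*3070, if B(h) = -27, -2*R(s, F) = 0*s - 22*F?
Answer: -10178882/2171 ≈ -4688.6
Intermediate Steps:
R(s, F) = 11*F (R(s, F) = -(0*s - 22*F)/2 = -(0 - 22*F)/2 = -(-11)*F = 11*F)
-4723*(u + R(5, 12))/(B(-48) + 2198) - 1*3070 = -4723*(612 + 11*12)/(-27 + 2198) - 1*3070 = -4723/(2171/(612 + 132)) - 3070 = -4723/(2171/744) - 3070 = -4723/(2171*(1/744)) - 3070 = -4723/2171/744 - 3070 = -4723*744/2171 - 3070 = -3513912/2171 - 3070 = -10178882/2171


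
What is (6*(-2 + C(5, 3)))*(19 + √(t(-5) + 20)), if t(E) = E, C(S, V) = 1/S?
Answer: -1026/5 - 54*√15/5 ≈ -247.03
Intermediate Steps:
(6*(-2 + C(5, 3)))*(19 + √(t(-5) + 20)) = (6*(-2 + 1/5))*(19 + √(-5 + 20)) = (6*(-2 + ⅕))*(19 + √15) = (6*(-9/5))*(19 + √15) = -54*(19 + √15)/5 = -1026/5 - 54*√15/5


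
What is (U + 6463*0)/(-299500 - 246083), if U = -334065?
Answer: 111355/181861 ≈ 0.61231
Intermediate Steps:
(U + 6463*0)/(-299500 - 246083) = (-334065 + 6463*0)/(-299500 - 246083) = (-334065 + 0)/(-545583) = -334065*(-1/545583) = 111355/181861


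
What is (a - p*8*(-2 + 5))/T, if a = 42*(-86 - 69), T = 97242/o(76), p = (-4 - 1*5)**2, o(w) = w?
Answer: -5636/853 ≈ -6.6073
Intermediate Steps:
p = 81 (p = (-4 - 5)**2 = (-9)**2 = 81)
T = 2559/2 (T = 97242/76 = 97242*(1/76) = 2559/2 ≈ 1279.5)
a = -6510 (a = 42*(-155) = -6510)
(a - p*8*(-2 + 5))/T = (-6510 - 81*8*(-2 + 5))/(2559/2) = (-6510 - 81*8*3)*(2/2559) = (-6510 - 81*24)*(2/2559) = (-6510 - 1*1944)*(2/2559) = (-6510 - 1944)*(2/2559) = -8454*2/2559 = -5636/853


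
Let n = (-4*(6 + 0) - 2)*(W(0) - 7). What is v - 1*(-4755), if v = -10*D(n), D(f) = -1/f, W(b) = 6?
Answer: 61820/13 ≈ 4755.4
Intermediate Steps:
n = 26 (n = (-4*(6 + 0) - 2)*(6 - 7) = (-4*6 - 2)*(-1) = (-24 - 2)*(-1) = -26*(-1) = 26)
v = 5/13 (v = -(-10)/26 = -10*(-1/26) = 5/13 ≈ 0.38462)
v - 1*(-4755) = 5/13 - 1*(-4755) = 5/13 + 4755 = 61820/13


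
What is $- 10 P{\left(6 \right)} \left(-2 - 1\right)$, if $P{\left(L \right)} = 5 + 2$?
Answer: $210$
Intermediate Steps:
$P{\left(L \right)} = 7$
$- 10 P{\left(6 \right)} \left(-2 - 1\right) = \left(-10\right) 7 \left(-2 - 1\right) = \left(-70\right) \left(-3\right) = 210$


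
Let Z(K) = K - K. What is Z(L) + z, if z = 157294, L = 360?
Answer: 157294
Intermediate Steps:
Z(K) = 0
Z(L) + z = 0 + 157294 = 157294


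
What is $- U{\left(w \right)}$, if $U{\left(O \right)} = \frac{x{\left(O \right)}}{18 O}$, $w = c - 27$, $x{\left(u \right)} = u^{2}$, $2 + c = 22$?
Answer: $\frac{7}{18} \approx 0.38889$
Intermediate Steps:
$c = 20$ ($c = -2 + 22 = 20$)
$w = -7$ ($w = 20 - 27 = -7$)
$U{\left(O \right)} = \frac{O}{18}$ ($U{\left(O \right)} = \frac{O^{2}}{18 O} = O^{2} \frac{1}{18 O} = \frac{O}{18}$)
$- U{\left(w \right)} = - \frac{-7}{18} = \left(-1\right) \left(- \frac{7}{18}\right) = \frac{7}{18}$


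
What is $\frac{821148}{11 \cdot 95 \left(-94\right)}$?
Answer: $- \frac{410574}{49115} \approx -8.3594$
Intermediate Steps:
$\frac{821148}{11 \cdot 95 \left(-94\right)} = \frac{821148}{1045 \left(-94\right)} = \frac{821148}{-98230} = 821148 \left(- \frac{1}{98230}\right) = - \frac{410574}{49115}$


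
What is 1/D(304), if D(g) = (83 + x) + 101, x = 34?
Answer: 1/218 ≈ 0.0045872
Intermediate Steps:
D(g) = 218 (D(g) = (83 + 34) + 101 = 117 + 101 = 218)
1/D(304) = 1/218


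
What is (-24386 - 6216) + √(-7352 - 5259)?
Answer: -30602 + I*√12611 ≈ -30602.0 + 112.3*I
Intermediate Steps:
(-24386 - 6216) + √(-7352 - 5259) = -30602 + √(-12611) = -30602 + I*√12611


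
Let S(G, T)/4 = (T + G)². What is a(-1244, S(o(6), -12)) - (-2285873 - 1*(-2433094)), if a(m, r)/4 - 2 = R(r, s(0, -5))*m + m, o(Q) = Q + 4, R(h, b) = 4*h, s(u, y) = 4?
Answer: -470653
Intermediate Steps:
o(Q) = 4 + Q
S(G, T) = 4*(G + T)² (S(G, T) = 4*(T + G)² = 4*(G + T)²)
a(m, r) = 8 + 4*m + 16*m*r (a(m, r) = 8 + 4*((4*r)*m + m) = 8 + 4*(4*m*r + m) = 8 + 4*(m + 4*m*r) = 8 + (4*m + 16*m*r) = 8 + 4*m + 16*m*r)
a(-1244, S(o(6), -12)) - (-2285873 - 1*(-2433094)) = (8 + 4*(-1244) + 16*(-1244)*(4*((4 + 6) - 12)²)) - (-2285873 - 1*(-2433094)) = (8 - 4976 + 16*(-1244)*(4*(10 - 12)²)) - (-2285873 + 2433094) = (8 - 4976 + 16*(-1244)*(4*(-2)²)) - 1*147221 = (8 - 4976 + 16*(-1244)*(4*4)) - 147221 = (8 - 4976 + 16*(-1244)*16) - 147221 = (8 - 4976 - 318464) - 147221 = -323432 - 147221 = -470653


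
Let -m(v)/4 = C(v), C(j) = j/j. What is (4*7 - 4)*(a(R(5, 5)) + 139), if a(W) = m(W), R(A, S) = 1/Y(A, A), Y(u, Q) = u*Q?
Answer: 3240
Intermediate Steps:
C(j) = 1
Y(u, Q) = Q*u
m(v) = -4 (m(v) = -4*1 = -4)
R(A, S) = A⁻² (R(A, S) = 1/(A*A) = 1/(A²) = A⁻²)
a(W) = -4
(4*7 - 4)*(a(R(5, 5)) + 139) = (4*7 - 4)*(-4 + 139) = (28 - 4)*135 = 24*135 = 3240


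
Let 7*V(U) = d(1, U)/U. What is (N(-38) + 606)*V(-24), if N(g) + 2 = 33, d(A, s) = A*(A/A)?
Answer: -91/24 ≈ -3.7917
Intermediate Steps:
d(A, s) = A (d(A, s) = A*1 = A)
N(g) = 31 (N(g) = -2 + 33 = 31)
V(U) = 1/(7*U) (V(U) = (1/U)/7 = 1/(7*U))
(N(-38) + 606)*V(-24) = (31 + 606)*((1/7)/(-24)) = 637*((1/7)*(-1/24)) = 637*(-1/168) = -91/24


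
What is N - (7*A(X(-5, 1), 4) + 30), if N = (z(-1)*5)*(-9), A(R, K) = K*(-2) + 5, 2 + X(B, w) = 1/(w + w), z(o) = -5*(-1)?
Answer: -234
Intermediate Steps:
z(o) = 5
X(B, w) = -2 + 1/(2*w) (X(B, w) = -2 + 1/(w + w) = -2 + 1/(2*w))
A(R, K) = 5 - 2*K (A(R, K) = -2*K + 5 = 5 - 2*K)
N = -225 (N = (5*5)*(-9) = 25*(-9) = -225)
N - (7*A(X(-5, 1), 4) + 30) = -225 - (7*(5 - 2*4) + 30) = -225 - (7*(5 - 8) + 30) = -225 - (7*(-3) + 30) = -225 - (-21 + 30) = -225 - 1*9 = -225 - 9 = -234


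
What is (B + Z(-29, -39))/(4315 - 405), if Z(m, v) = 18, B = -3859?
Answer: -167/170 ≈ -0.98235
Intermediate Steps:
(B + Z(-29, -39))/(4315 - 405) = (-3859 + 18)/(4315 - 405) = -3841/3910 = -3841*1/3910 = -167/170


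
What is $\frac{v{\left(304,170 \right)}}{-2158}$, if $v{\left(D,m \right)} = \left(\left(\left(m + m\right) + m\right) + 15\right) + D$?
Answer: $- \frac{829}{2158} \approx -0.38415$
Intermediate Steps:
$v{\left(D,m \right)} = 15 + D + 3 m$ ($v{\left(D,m \right)} = \left(\left(2 m + m\right) + 15\right) + D = \left(3 m + 15\right) + D = \left(15 + 3 m\right) + D = 15 + D + 3 m$)
$\frac{v{\left(304,170 \right)}}{-2158} = \frac{15 + 304 + 3 \cdot 170}{-2158} = \left(15 + 304 + 510\right) \left(- \frac{1}{2158}\right) = 829 \left(- \frac{1}{2158}\right) = - \frac{829}{2158}$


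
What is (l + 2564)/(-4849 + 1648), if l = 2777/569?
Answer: -5023/6259 ≈ -0.80252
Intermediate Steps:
l = 2777/569 (l = 2777*(1/569) = 2777/569 ≈ 4.8805)
(l + 2564)/(-4849 + 1648) = (2777/569 + 2564)/(-4849 + 1648) = (1461693/569)/(-3201) = (1461693/569)*(-1/3201) = -5023/6259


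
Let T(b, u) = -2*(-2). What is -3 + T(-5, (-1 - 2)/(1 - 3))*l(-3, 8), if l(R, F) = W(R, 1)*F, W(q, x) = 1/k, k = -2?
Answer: -19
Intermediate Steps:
W(q, x) = -1/2 (W(q, x) = 1/(-2) = -1/2)
l(R, F) = -F/2
T(b, u) = 4
-3 + T(-5, (-1 - 2)/(1 - 3))*l(-3, 8) = -3 + 4*(-1/2*8) = -3 + 4*(-4) = -3 - 16 = -19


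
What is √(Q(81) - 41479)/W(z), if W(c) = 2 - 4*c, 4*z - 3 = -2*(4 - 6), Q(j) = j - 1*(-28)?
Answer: -I*√41370/5 ≈ -40.679*I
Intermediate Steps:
Q(j) = 28 + j (Q(j) = j + 28 = 28 + j)
z = 7/4 (z = ¾ + (-2*(4 - 6))/4 = ¾ + (-2*(-2))/4 = ¾ + (¼)*4 = ¾ + 1 = 7/4 ≈ 1.7500)
√(Q(81) - 41479)/W(z) = √((28 + 81) - 41479)/(2 - 4*7/4) = √(109 - 41479)/(2 - 7) = √(-41370)/(-5) = (I*√41370)*(-⅕) = -I*√41370/5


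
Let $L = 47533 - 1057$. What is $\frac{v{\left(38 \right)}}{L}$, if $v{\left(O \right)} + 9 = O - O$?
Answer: $- \frac{1}{5164} \approx -0.00019365$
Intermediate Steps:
$v{\left(O \right)} = -9$ ($v{\left(O \right)} = -9 + \left(O - O\right) = -9 + 0 = -9$)
$L = 46476$
$\frac{v{\left(38 \right)}}{L} = - \frac{9}{46476} = \left(-9\right) \frac{1}{46476} = - \frac{1}{5164}$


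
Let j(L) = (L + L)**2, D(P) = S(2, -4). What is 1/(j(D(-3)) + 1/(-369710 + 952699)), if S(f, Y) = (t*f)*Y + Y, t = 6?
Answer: 582989/6305609025 ≈ 9.2456e-5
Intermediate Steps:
S(f, Y) = Y + 6*Y*f (S(f, Y) = (6*f)*Y + Y = 6*Y*f + Y = Y + 6*Y*f)
D(P) = -52 (D(P) = -4*(1 + 6*2) = -4*(1 + 12) = -4*13 = -52)
j(L) = 4*L**2 (j(L) = (2*L)**2 = 4*L**2)
1/(j(D(-3)) + 1/(-369710 + 952699)) = 1/(4*(-52)**2 + 1/(-369710 + 952699)) = 1/(4*2704 + 1/582989) = 1/(10816 + 1/582989) = 1/(6305609025/582989) = 582989/6305609025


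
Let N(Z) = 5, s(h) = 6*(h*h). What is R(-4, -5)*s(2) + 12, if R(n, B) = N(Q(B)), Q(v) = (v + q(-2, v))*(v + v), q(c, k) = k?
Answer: 132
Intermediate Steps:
s(h) = 6*h²
Q(v) = 4*v² (Q(v) = (v + v)*(v + v) = (2*v)*(2*v) = 4*v²)
R(n, B) = 5
R(-4, -5)*s(2) + 12 = 5*(6*2²) + 12 = 5*(6*4) + 12 = 5*24 + 12 = 120 + 12 = 132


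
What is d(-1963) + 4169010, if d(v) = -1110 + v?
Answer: 4165937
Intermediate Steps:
d(-1963) + 4169010 = (-1110 - 1963) + 4169010 = -3073 + 4169010 = 4165937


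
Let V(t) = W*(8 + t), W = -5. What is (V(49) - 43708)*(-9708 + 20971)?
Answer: -495493159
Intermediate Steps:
V(t) = -40 - 5*t (V(t) = -5*(8 + t) = -40 - 5*t)
(V(49) - 43708)*(-9708 + 20971) = ((-40 - 5*49) - 43708)*(-9708 + 20971) = ((-40 - 245) - 43708)*11263 = (-285 - 43708)*11263 = -43993*11263 = -495493159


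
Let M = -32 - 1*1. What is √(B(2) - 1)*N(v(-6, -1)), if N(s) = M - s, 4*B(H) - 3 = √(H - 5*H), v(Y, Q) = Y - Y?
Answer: -33*√(-1 + 2*I*√2)/2 ≈ -16.5 - 23.335*I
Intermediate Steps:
v(Y, Q) = 0
M = -33 (M = -32 - 1 = -33)
B(H) = ¾ + √(-H)/2 (B(H) = ¾ + √(H - 5*H)/4 = ¾ + √(-4*H)/4 = ¾ + (2*√(-H))/4 = ¾ + √(-H)/2)
N(s) = -33 - s
√(B(2) - 1)*N(v(-6, -1)) = √((¾ + √(-1*2)/2) - 1)*(-33 - 1*0) = √((¾ + √(-2)/2) - 1)*(-33 + 0) = √((¾ + (I*√2)/2) - 1)*(-33) = √((¾ + I*√2/2) - 1)*(-33) = √(-¼ + I*√2/2)*(-33) = -33*√(-¼ + I*√2/2)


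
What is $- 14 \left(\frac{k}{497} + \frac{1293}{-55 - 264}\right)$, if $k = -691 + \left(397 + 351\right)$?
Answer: $\frac{1248876}{22649} \approx 55.14$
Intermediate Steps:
$k = 57$ ($k = -691 + 748 = 57$)
$- 14 \left(\frac{k}{497} + \frac{1293}{-55 - 264}\right) = - 14 \left(\frac{57}{497} + \frac{1293}{-55 - 264}\right) = - 14 \left(57 \cdot \frac{1}{497} + \frac{1293}{-55 - 264}\right) = - 14 \left(\frac{57}{497} + \frac{1293}{-319}\right) = - 14 \left(\frac{57}{497} + 1293 \left(- \frac{1}{319}\right)\right) = - 14 \left(\frac{57}{497} - \frac{1293}{319}\right) = \left(-14\right) \left(- \frac{624438}{158543}\right) = \frac{1248876}{22649}$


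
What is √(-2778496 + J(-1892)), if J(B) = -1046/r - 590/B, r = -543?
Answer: I*√733147500093532986/513678 ≈ 1666.9*I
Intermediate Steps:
J(B) = 1046/543 - 590/B (J(B) = -1046/(-543) - 590/B = -1046*(-1/543) - 590/B = 1046/543 - 590/B)
√(-2778496 + J(-1892)) = √(-2778496 + (1046/543 - 590/(-1892))) = √(-2778496 + (1046/543 - 590*(-1/1892))) = √(-2778496 + (1046/543 + 295/946)) = √(-2778496 + 1149701/513678) = √(-1427251118587/513678) = I*√733147500093532986/513678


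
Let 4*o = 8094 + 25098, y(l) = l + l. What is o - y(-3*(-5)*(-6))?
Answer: 8478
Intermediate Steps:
y(l) = 2*l
o = 8298 (o = (8094 + 25098)/4 = (¼)*33192 = 8298)
o - y(-3*(-5)*(-6)) = 8298 - 2*-3*(-5)*(-6) = 8298 - 2*15*(-6) = 8298 - 2*(-90) = 8298 - 1*(-180) = 8298 + 180 = 8478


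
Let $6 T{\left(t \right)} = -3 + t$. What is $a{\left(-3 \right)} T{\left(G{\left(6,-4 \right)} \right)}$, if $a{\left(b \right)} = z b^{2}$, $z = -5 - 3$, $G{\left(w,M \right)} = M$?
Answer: $84$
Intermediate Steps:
$T{\left(t \right)} = - \frac{1}{2} + \frac{t}{6}$ ($T{\left(t \right)} = \frac{-3 + t}{6} = - \frac{1}{2} + \frac{t}{6}$)
$z = -8$
$a{\left(b \right)} = - 8 b^{2}$
$a{\left(-3 \right)} T{\left(G{\left(6,-4 \right)} \right)} = - 8 \left(-3\right)^{2} \left(- \frac{1}{2} + \frac{1}{6} \left(-4\right)\right) = \left(-8\right) 9 \left(- \frac{1}{2} - \frac{2}{3}\right) = \left(-72\right) \left(- \frac{7}{6}\right) = 84$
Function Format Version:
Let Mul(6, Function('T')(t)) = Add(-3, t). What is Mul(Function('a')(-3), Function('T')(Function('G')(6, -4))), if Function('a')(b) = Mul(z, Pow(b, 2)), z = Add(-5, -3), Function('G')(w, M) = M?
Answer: 84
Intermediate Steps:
Function('T')(t) = Add(Rational(-1, 2), Mul(Rational(1, 6), t)) (Function('T')(t) = Mul(Rational(1, 6), Add(-3, t)) = Add(Rational(-1, 2), Mul(Rational(1, 6), t)))
z = -8
Function('a')(b) = Mul(-8, Pow(b, 2))
Mul(Function('a')(-3), Function('T')(Function('G')(6, -4))) = Mul(Mul(-8, Pow(-3, 2)), Add(Rational(-1, 2), Mul(Rational(1, 6), -4))) = Mul(Mul(-8, 9), Add(Rational(-1, 2), Rational(-2, 3))) = Mul(-72, Rational(-7, 6)) = 84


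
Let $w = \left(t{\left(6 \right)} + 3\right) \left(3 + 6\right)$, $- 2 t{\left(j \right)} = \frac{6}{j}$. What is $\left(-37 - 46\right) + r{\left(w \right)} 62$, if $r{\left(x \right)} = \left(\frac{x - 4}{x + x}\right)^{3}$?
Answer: $- \frac{28683257}{364500} \approx -78.692$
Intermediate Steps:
$t{\left(j \right)} = - \frac{3}{j}$ ($t{\left(j \right)} = - \frac{6 \frac{1}{j}}{2} = - \frac{3}{j}$)
$w = \frac{45}{2}$ ($w = \left(- \frac{3}{6} + 3\right) \left(3 + 6\right) = \left(\left(-3\right) \frac{1}{6} + 3\right) 9 = \left(- \frac{1}{2} + 3\right) 9 = \frac{5}{2} \cdot 9 = \frac{45}{2} \approx 22.5$)
$r{\left(x \right)} = \frac{\left(-4 + x\right)^{3}}{8 x^{3}}$ ($r{\left(x \right)} = \left(\frac{-4 + x}{2 x}\right)^{3} = \frac{\left(-4 + x\right)^{3}}{8 x^{3}}$)
$\left(-37 - 46\right) + r{\left(w \right)} 62 = \left(-37 - 46\right) + \frac{\left(-4 + \frac{45}{2}\right)^{3}}{8 \cdot \frac{91125}{8}} \cdot 62 = \left(-37 - 46\right) + \frac{1}{8} \cdot \frac{8}{91125} \left(\frac{37}{2}\right)^{3} \cdot 62 = -83 + \frac{1}{8} \cdot \frac{8}{91125} \cdot \frac{50653}{8} \cdot 62 = -83 + \frac{50653}{729000} \cdot 62 = -83 + \frac{1570243}{364500} = - \frac{28683257}{364500}$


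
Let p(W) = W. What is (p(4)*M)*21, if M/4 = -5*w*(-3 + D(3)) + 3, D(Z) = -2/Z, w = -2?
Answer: -11312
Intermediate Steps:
M = -404/3 (M = 4*(-(-10)*(-3 - 2/3) + 3) = 4*(-(-10)*(-11)/3 + 3) = 4*(-5*22/3 + 3) = 4*(-110/3 + 3) = 4*(-101/3) = -404/3 ≈ -134.67)
(p(4)*M)*21 = (4*(-404/3))*21 = -1616/3*21 = -11312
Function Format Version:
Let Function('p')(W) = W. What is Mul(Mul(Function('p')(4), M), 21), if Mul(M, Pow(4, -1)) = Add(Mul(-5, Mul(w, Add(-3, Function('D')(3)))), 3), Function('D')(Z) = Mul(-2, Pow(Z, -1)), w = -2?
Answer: -11312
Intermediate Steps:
M = Rational(-404, 3) (M = Mul(4, Add(Mul(-5, Mul(-2, Add(-3, Mul(-2, Pow(3, -1))))), 3)) = Mul(4, Add(Mul(-5, Mul(-2, Add(-3, Mul(-2, Rational(1, 3))))), 3)) = Mul(4, Add(Mul(-5, Mul(-2, Add(-3, Rational(-2, 3)))), 3)) = Mul(4, Add(Mul(-5, Mul(-2, Rational(-11, 3))), 3)) = Mul(4, Add(Mul(-5, Rational(22, 3)), 3)) = Mul(4, Add(Rational(-110, 3), 3)) = Mul(4, Rational(-101, 3)) = Rational(-404, 3) ≈ -134.67)
Mul(Mul(Function('p')(4), M), 21) = Mul(Mul(4, Rational(-404, 3)), 21) = Mul(Rational(-1616, 3), 21) = -11312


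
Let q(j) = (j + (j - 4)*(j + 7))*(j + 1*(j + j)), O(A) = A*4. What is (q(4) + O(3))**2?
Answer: 3600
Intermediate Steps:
O(A) = 4*A
q(j) = 3*j*(j + (-4 + j)*(7 + j)) (q(j) = (j + (-4 + j)*(7 + j))*(j + 1*(2*j)) = (j + (-4 + j)*(7 + j))*(j + 2*j) = (j + (-4 + j)*(7 + j))*(3*j) = 3*j*(j + (-4 + j)*(7 + j)))
(q(4) + O(3))**2 = (3*4*(-28 + 4**2 + 4*4) + 4*3)**2 = (3*4*(-28 + 16 + 16) + 12)**2 = (3*4*4 + 12)**2 = (48 + 12)**2 = 60**2 = 3600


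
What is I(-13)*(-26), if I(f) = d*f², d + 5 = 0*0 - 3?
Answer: 35152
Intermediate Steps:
d = -8 (d = -5 + (0*0 - 3) = -5 + (0 - 3) = -5 - 3 = -8)
I(f) = -8*f²
I(-13)*(-26) = -8*(-13)²*(-26) = -8*169*(-26) = -1352*(-26) = 35152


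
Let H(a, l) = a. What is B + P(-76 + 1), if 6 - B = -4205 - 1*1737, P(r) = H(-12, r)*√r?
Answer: 5948 - 60*I*√3 ≈ 5948.0 - 103.92*I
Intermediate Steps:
P(r) = -12*√r
B = 5948 (B = 6 - (-4205 - 1*1737) = 6 - (-4205 - 1737) = 6 - 1*(-5942) = 6 + 5942 = 5948)
B + P(-76 + 1) = 5948 - 12*√(-76 + 1) = 5948 - 60*I*√3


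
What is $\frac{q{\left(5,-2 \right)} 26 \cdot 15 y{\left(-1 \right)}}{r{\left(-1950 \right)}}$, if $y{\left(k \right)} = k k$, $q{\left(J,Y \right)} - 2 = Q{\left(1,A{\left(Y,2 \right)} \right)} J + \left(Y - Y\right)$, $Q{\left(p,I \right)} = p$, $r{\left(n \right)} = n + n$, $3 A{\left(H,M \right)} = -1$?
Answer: $- \frac{7}{10} \approx -0.7$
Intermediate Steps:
$A{\left(H,M \right)} = - \frac{1}{3}$ ($A{\left(H,M \right)} = \frac{1}{3} \left(-1\right) = - \frac{1}{3}$)
$r{\left(n \right)} = 2 n$
$q{\left(J,Y \right)} = 2 + J$ ($q{\left(J,Y \right)} = 2 + \left(1 J + \left(Y - Y\right)\right) = 2 + \left(J + 0\right) = 2 + J$)
$y{\left(k \right)} = k^{2}$
$\frac{q{\left(5,-2 \right)} 26 \cdot 15 y{\left(-1 \right)}}{r{\left(-1950 \right)}} = \frac{\left(2 + 5\right) 26 \cdot 15 \left(-1\right)^{2}}{2 \left(-1950\right)} = \frac{7 \cdot 26 \cdot 15 \cdot 1}{-3900} = 182 \cdot 15 \cdot 1 \left(- \frac{1}{3900}\right) = 2730 \cdot 1 \left(- \frac{1}{3900}\right) = 2730 \left(- \frac{1}{3900}\right) = - \frac{7}{10}$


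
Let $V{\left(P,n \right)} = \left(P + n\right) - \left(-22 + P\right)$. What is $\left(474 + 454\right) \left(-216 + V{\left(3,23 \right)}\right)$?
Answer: $-158688$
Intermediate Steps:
$V{\left(P,n \right)} = 22 + n$
$\left(474 + 454\right) \left(-216 + V{\left(3,23 \right)}\right) = \left(474 + 454\right) \left(-216 + \left(22 + 23\right)\right) = 928 \left(-216 + 45\right) = 928 \left(-171\right) = -158688$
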